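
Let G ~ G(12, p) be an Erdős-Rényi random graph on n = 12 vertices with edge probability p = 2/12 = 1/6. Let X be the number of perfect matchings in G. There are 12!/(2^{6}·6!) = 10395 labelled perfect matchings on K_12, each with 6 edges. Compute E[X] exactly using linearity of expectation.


K_12 has 12!/(2^{6}·6!) = 10395 labelled perfect matchings.
For each such perfect matching H, let X_H = 1 if all 6 edges of H are present in G. Then P[X_H = 1] = p^{6} = (1/6)^{6} = 1/46656.
Summing the indicators: E[X] = Σ_H E[X_H] = 10395 · p^{6} = 10395 · 1/46656 = 385/1728.
Numerically: E[X] ≈ 0.223.

E[X] = 10395 · (1/6)^{6} = 385/1728 ≈ 0.223.


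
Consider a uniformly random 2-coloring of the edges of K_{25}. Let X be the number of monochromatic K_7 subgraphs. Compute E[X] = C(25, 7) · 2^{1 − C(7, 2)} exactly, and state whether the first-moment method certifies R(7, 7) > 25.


E[X] = C(25, 7) · 2^{1 − 21} = 480700 · 2^{−20} = 480700/1048576.
As a reduced fraction: E[X] = 120175/262144 ≈ 0.4584.
Is E[X] < 1? YES.
Since E[X] < 1, there exists a 2-coloring of K_{25} with no monochromatic K_7; hence R(7, 7) > 25.

E[X] = 120175/262144 ≈ 0.4584; E[X] < 1, so R(7, 7) > 25.


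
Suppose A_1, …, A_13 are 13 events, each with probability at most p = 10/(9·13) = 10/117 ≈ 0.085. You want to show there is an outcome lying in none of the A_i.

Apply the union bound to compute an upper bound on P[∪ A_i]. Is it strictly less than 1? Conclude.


Union bound: P[∪_{i=1}^{13} A_i] ≤ Σ_i P[A_i] ≤ 13·p = 13·(10/117) = 10/9.
Numerically: 10/9 ≈ 1.111.
Is 10/9 < 1? NO.
Since the bound 10/9 is ≥ 1, the union bound is uninformative here; it does NOT by itself certify existence.

13·p = 10/9 ≈ 1.111; existence NOT certified by the union bound.


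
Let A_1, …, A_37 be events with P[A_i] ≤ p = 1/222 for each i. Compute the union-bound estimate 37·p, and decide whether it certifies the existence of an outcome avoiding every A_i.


Union bound: P[∪_{i=1}^{37} A_i] ≤ Σ_i P[A_i] ≤ 37·p = 37·(1/222) = 1/6.
Numerically: 1/6 ≈ 0.1666667.
Is 1/6 < 1? YES.
Since P[∪ A_i] ≤ 1/6 < 1, the complement has P[∩ A_i^c] ≥ 1 − 1/6 = 5/6 > 0, so some outcome avoids every A_i.

37·p = 1/6 ≈ 0.1666667; existence CERTIFIED by the union bound.


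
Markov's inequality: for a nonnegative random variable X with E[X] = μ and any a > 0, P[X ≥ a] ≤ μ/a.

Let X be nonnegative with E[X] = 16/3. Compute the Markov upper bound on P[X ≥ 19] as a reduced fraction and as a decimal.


μ = E[X] = 16/3, a = 19.
Markov: P[X ≥ 19] ≤ μ/a = (16/3)/19 = 16/57.
Numerically: ≈ 0.281.
(Since a = 19 > μ = 5.333, the bound 16/57 is < 1 and informative.)

P[X ≥ 19] ≤ 16/57 ≈ 0.281.


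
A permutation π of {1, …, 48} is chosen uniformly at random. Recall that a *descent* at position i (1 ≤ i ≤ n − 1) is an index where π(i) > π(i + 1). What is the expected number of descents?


Write X = Σ X_I over i = 1, …, 47, with X_I the indicator of one descent.
There are 47 indicators.
For each fixed i, the pair (π(i), π(i+1)) is a uniformly random ordered pair of distinct values from {1, …, 48}; by symmetry P[π(i) > π(i+1)] = 1/2.
By linearity: E[X] = 47 · (1/2) = (48 − 1) · (1/2) = 47/2 ≈ 23.50000.

E[X] = 47/2 = 23.50000.


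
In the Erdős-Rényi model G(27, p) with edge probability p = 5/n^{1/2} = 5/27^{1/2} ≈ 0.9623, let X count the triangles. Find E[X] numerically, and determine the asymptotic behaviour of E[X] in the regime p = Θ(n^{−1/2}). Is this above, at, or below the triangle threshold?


Number of potential triangles: C(27, 3) = 2925.
Each occurs with probability p³ ≈ (0.9623)³ ≈ 8.909726e-01.
By linearity: E[X] = C(27, 3)·p³ ≈ 2925 · 8.909726e-01 ≈ 2606.0950.
Since α = 1/2 < 1, p = c/n^{1/2} ≫ 1/n is above the triangle threshold p ~ 1/n. Asymptotically E[X] ~ (c³/6)·n^{3(1−α)} = (5³/6)·n^{1.5} → ∞; triangles are abundant w.h.p.

E[X] ≈ 2606.0950; in regime p = Θ(1/n^{1/2}) E[X] diverges (above the triangle threshold p ~ 1/n).


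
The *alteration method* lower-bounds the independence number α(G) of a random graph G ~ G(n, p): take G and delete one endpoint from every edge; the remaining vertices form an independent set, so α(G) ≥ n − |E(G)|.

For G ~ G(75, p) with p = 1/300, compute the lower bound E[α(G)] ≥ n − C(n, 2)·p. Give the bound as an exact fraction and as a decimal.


E[|E(G)|] = C(75, 2)·p = 2775 · (1/300) = 37/4.
E[α(G)] ≥ n − E[|E(G)|] = 75 − 37/4 = 263/4.
Numerically: ≈ 65.750000.
(This is only a lower bound; the true E[α(G)] may be larger.)

E[α(G)] ≥ 263/4 ≈ 65.750000.


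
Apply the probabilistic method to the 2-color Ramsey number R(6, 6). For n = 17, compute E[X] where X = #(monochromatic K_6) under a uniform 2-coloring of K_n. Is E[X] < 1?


E[X] = C(17, 6) · 2^{1 − 15} = 12376 · 2^{−14} = 12376/16384.
As a reduced fraction: E[X] = 1547/2048 ≈ 0.755371.
Is E[X] < 1? YES.
Since E[X] < 1, there exists a 2-coloring of K_{17} with no monochromatic K_6; hence R(6, 6) > 17.

E[X] = 1547/2048 ≈ 0.755371; E[X] < 1, so R(6, 6) > 17.


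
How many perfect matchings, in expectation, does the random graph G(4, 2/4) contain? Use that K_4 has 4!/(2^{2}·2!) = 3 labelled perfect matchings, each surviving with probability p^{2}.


K_4 has 4!/(2^{2}·2!) = 3 labelled perfect matchings.
For each such perfect matching H, let X_H = 1 if all 2 edges of H are present in G. Then P[X_H = 1] = p^{2} = (1/2)^{2} = 1/4.
By linearity of expectation: E[X] = Σ_H E[X_H] = 3 · p^{2} = 3 · 1/4 = 3/4.
Numerically: E[X] ≈ 0.75.

E[X] = 3 · (1/2)^{2} = 3/4 ≈ 0.75.


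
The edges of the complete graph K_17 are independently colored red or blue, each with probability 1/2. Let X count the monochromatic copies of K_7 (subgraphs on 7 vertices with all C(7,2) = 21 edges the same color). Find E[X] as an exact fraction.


Let X = Σ_S X_S over the C(17, 7) = 19448 subsets S of size 7, where X_S = 1 if the K_7 on S is monochromatic.
For a fixed S, the K_7 on S has C(7, 2) = 21 edges. P[all 21 edges red] = (1/2)^21, and likewise for blue, so P[monochromatic] = 2·(1/2)^21 = 2^{1 − 21} = 1/1048576.
By linearity: E[X] = C(17, 7) · 2^{1 − 21} = 19448 · 1/1048576 = 2431/131072.
Numerically: E[X] ≈ 0.019.

E[X] = C(17,7)·2^(1−C(7,2)) = 2431/131072 ≈ 0.019.


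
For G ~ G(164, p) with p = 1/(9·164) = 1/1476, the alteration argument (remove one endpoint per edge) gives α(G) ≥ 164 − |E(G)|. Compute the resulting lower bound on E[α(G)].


E[|E(G)|] = C(164, 2)·p = 13366 · (1/1476) = 163/18.
E[α(G)] ≥ n − E[|E(G)|] = 164 − 163/18 = 2789/18.
Numerically: ≈ 154.944.
(This is only a lower bound; the true E[α(G)] may be larger.)

E[α(G)] ≥ 2789/18 ≈ 154.944.


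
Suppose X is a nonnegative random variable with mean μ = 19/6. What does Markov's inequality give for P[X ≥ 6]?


μ = E[X] = 19/6, a = 6.
Markov: P[X ≥ 6] ≤ μ/a = (19/6)/6 = 19/36.
Numerically: ≈ 0.527778.
(Since a = 6 > μ = 3.166667, the bound 19/36 is < 1 and informative.)

P[X ≥ 6] ≤ 19/36 ≈ 0.527778.


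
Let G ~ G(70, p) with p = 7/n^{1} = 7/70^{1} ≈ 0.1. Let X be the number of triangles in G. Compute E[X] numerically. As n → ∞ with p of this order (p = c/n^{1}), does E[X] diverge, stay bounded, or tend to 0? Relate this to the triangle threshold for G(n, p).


Number of potential triangles: C(70, 3) = 54740.
Each occurs with probability p³ ≈ (0.1)³ ≈ 1.0000000e-03.
By linearity: E[X] = C(70, 3)·p³ ≈ 54740 · 1.0000000e-03 ≈ 54.74000.
Here α = 1, so p = 7/n is exactly at the triangle threshold p ~ 1/n. Asymptotically E[X] → c³/6 = 7³/6 = 343/6 ≈ 57.16667, a bounded constant. In this regime the triangle count is asymptotically Poisson(c³/6).

E[X] ≈ 54.74000; in regime p = Θ(1/n^{1}) E[X] stays bounded (at the triangle threshold p ~ 1/n).


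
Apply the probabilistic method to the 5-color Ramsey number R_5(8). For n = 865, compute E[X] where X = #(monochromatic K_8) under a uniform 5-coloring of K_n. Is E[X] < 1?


E[X] = C(865, 8) · 5^{1 − 28} = 7525050909487743060 · 5^{−27} = 7525050909487743060/7450580596923828125.
As a reduced fraction: E[X] = 1505010181897548612/1490116119384765625 ≈ 1.009995.
Is E[X] < 1? NO.
Since E[X] ≥ 1, the first-moment bound is inconclusive at n = 865; it does NOT by itself certify R_5(8) > 865.

E[X] = 1505010181897548612/1490116119384765625 ≈ 1.009995; E[X] ≥ 1; first-moment method inconclusive here.


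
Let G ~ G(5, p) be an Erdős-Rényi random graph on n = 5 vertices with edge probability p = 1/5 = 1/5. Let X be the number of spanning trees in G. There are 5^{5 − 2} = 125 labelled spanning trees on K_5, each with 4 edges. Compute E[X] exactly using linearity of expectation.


K_5 has 5^{5 − 2} = 125 labelled spanning trees.
For each such spanning tree H, let X_H = 1 if all 4 edges of H are present in G. Then P[X_H = 1] = p^{4} = (1/5)^{4} = 1/625.
Summing the indicators: E[X] = Σ_H E[X_H] = 125 · p^{4} = 125 · 1/625 = 1/5.
Numerically: E[X] ≈ 0.2.

E[X] = 125 · (1/5)^{4} = 1/5 ≈ 0.2.


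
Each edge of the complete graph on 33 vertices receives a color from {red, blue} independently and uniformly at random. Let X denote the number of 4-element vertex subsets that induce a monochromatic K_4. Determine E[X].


Let X = Σ_S X_S over the C(33, 4) = 40920 subsets S of size 4, where X_S = 1 if the K_4 on S is monochromatic.
For a fixed S, the K_4 on S has C(4, 2) = 6 edges. P[all 6 edges red] = (1/2)^6, and likewise for blue, so P[monochromatic] = 2·(1/2)^6 = 2^{1 − 6} = 1/32.
Summing: E[X] = C(33, 4) · 2^{1 − 6} = 40920 · 1/32 = 5115/4.
Numerically: E[X] ≈ 1278.750000.

E[X] = C(33,4)·2^(1−C(4,2)) = 5115/4 ≈ 1278.750000.


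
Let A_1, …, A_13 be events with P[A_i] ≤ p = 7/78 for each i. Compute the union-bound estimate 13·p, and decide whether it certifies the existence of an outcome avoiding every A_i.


Union bound: P[∪_{i=1}^{13} A_i] ≤ Σ_i P[A_i] ≤ 13·p = 13·(7/78) = 7/6.
Numerically: 7/6 ≈ 1.1667.
Is 7/6 < 1? NO.
Since the bound 7/6 is ≥ 1, the union bound is uninformative here; it does NOT by itself certify existence.

13·p = 7/6 ≈ 1.1667; existence NOT certified by the union bound.


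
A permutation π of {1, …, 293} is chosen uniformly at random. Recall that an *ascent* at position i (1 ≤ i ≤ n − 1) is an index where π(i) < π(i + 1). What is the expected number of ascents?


Write X = Σ X_I over i = 1, …, 292, with X_I the indicator of one ascent.
There are 292 indicators.
For each fixed i, the pair (π(i), π(i+1)) is a uniformly random ordered pair of distinct values from {1, …, 293}; by symmetry P[π(i) < π(i+1)] = 1/2.
By linearity: E[X] = 292 · (1/2) = (293 − 1) · (1/2) = 146 ≈ 146.00000.

E[X] = 146 = 146.00000.


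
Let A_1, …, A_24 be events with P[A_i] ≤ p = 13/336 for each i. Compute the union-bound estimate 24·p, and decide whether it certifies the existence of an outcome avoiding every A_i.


Union bound: P[∪_{i=1}^{24} A_i] ≤ Σ_i P[A_i] ≤ 24·p = 24·(13/336) = 13/14.
Numerically: 13/14 ≈ 0.9286.
Is 13/14 < 1? YES.
Since P[∪ A_i] ≤ 13/14 < 1, the complement has P[∩ A_i^c] ≥ 1 − 13/14 = 1/14 > 0, so some outcome avoids every A_i.

24·p = 13/14 ≈ 0.9286; existence CERTIFIED by the union bound.


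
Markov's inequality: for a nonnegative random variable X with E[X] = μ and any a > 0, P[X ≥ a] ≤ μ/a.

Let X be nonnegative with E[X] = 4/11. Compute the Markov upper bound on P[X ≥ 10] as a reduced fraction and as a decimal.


μ = E[X] = 4/11, a = 10.
Markov: P[X ≥ 10] ≤ μ/a = (4/11)/10 = 2/55.
Numerically: ≈ 0.036.
(Since a = 10 > μ = 0.364, the bound 2/55 is < 1 and informative.)

P[X ≥ 10] ≤ 2/55 ≈ 0.036.


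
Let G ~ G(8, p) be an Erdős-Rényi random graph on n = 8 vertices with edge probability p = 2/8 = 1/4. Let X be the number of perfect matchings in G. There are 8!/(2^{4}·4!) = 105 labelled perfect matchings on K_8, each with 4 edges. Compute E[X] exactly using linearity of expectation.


K_8 has 8!/(2^{4}·4!) = 105 labelled perfect matchings.
For each such perfect matching H, let X_H = 1 if all 4 edges of H are present in G. Then P[X_H = 1] = p^{4} = (1/4)^{4} = 1/256.
Summing the indicators: E[X] = Σ_H E[X_H] = 105 · p^{4} = 105 · 1/256 = 105/256.
Numerically: E[X] ≈ 0.41.

E[X] = 105 · (1/4)^{4} = 105/256 ≈ 0.41.


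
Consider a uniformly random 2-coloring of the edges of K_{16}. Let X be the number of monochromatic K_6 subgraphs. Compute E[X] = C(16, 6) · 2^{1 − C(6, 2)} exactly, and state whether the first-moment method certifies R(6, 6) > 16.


E[X] = C(16, 6) · 2^{1 − 15} = 8008 · 2^{−14} = 8008/16384.
As a reduced fraction: E[X] = 1001/2048 ≈ 0.4887695.
Is E[X] < 1? YES.
Since E[X] < 1, there exists a 2-coloring of K_{16} with no monochromatic K_6; hence R(6, 6) > 16.

E[X] = 1001/2048 ≈ 0.4887695; E[X] < 1, so R(6, 6) > 16.


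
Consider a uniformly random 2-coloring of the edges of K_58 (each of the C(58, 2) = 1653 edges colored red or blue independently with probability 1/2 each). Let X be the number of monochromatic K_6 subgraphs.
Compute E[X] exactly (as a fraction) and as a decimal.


Let X = Σ_S X_S over the C(58, 6) = 40475358 subsets S of size 6, where X_S = 1 if the K_6 on S is monochromatic.
For a fixed S, the K_6 on S has C(6, 2) = 15 edges. P[all 15 edges red] = (1/2)^15, and likewise for blue, so P[monochromatic] = 2·(1/2)^15 = 2^{1 − 15} = 1/16384.
By linearity: E[X] = C(58, 6) · 2^{1 − 15} = 40475358 · 1/16384 = 20237679/8192.
Numerically: E[X] ≈ 2470.41980.

E[X] = C(58,6)·2^(1−C(6,2)) = 20237679/8192 ≈ 2470.41980.


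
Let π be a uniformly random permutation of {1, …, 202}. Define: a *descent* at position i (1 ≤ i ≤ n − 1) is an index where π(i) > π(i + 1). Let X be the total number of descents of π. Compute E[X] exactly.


Write X = Σ X_I over i = 1, …, 201, with X_I the indicator of one descent.
There are 201 indicators.
For each fixed i, the pair (π(i), π(i+1)) is a uniformly random ordered pair of distinct values from {1, …, 202}; by symmetry P[π(i) > π(i+1)] = 1/2.
By linearity: E[X] = 201 · (1/2) = (202 − 1) · (1/2) = 201/2 ≈ 100.500000.

E[X] = 201/2 = 100.500000.


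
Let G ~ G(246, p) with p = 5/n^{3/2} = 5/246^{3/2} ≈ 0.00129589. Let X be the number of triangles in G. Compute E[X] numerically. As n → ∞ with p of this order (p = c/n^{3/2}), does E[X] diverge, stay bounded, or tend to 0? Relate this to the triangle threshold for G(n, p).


Number of potential triangles: C(246, 3) = 2450980.
Each occurs with probability p³ ≈ (0.00129589)³ ≈ 2.17621616e-09.
By linearity: E[X] = C(246, 3)·p³ ≈ 2450980 · 2.17621616e-09 ≈ 0.005334.
Since α = 3/2 > 1, p = c/n^{3/2} = o(1/n) is below the triangle threshold p ~ 1/n. Asymptotically E[X] ~ (c³/6)·n^{3(1−α)} = (5³/6)·n^{-1.5} → 0, so by Markov's inequality G has no triangles w.h.p.

E[X] ≈ 0.005334; in regime p = Θ(1/n^{3/2}) E[X] tends to 0 (below the triangle threshold p ~ 1/n).


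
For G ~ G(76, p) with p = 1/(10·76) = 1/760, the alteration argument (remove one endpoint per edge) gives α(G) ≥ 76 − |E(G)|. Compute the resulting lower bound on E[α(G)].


E[|E(G)|] = C(76, 2)·p = 2850 · (1/760) = 15/4.
E[α(G)] ≥ n − E[|E(G)|] = 76 − 15/4 = 289/4.
Numerically: ≈ 72.25000.
(This is only a lower bound; the true E[α(G)] may be larger.)

E[α(G)] ≥ 289/4 ≈ 72.25000.


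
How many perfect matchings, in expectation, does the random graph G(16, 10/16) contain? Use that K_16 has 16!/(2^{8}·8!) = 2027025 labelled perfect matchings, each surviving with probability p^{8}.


K_16 has 16!/(2^{8}·8!) = 2027025 labelled perfect matchings.
For each such perfect matching H, let X_H = 1 if all 8 edges of H are present in G. Then P[X_H = 1] = p^{8} = (5/8)^{8} = 390625/16777216.
By linearity of expectation: E[X] = Σ_H E[X_H] = 2027025 · p^{8} = 2027025 · 390625/16777216 = 791806640625/16777216.
Numerically: E[X] ≈ 47195.4.

E[X] = 2027025 · (5/8)^{8} = 791806640625/16777216 ≈ 47195.4.


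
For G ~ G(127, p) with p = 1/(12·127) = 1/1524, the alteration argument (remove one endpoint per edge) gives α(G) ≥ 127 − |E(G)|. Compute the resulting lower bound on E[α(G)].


E[|E(G)|] = C(127, 2)·p = 8001 · (1/1524) = 21/4.
E[α(G)] ≥ n − E[|E(G)|] = 127 − 21/4 = 487/4.
Numerically: ≈ 121.750.
(This is only a lower bound; the true E[α(G)] may be larger.)

E[α(G)] ≥ 487/4 ≈ 121.750.


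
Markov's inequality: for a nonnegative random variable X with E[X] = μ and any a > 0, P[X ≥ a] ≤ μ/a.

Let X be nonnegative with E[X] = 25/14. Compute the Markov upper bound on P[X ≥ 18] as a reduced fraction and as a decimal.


μ = E[X] = 25/14, a = 18.
Markov: P[X ≥ 18] ≤ μ/a = (25/14)/18 = 25/252.
Numerically: ≈ 0.09921.
(Since a = 18 > μ = 1.78571, the bound 25/252 is < 1 and informative.)

P[X ≥ 18] ≤ 25/252 ≈ 0.09921.


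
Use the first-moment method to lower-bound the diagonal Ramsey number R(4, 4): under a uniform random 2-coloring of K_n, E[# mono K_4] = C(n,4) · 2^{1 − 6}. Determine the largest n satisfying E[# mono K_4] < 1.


We need C(n, 4) · 2^{1 − 6} < 1, i.e. C(n, 4) < 2^{6 − 1} = 32.
Check values of n near the boundary:
  n = 5: C(5, 4) = 5; 5 < 32? YES
  n = 6: C(6, 4) = 15; 15 < 32? YES
  n = 7: C(7, 4) = 35; 35 < 32? NO
The largest n with C(n, 4) < 32 is n = 6 (where E[X] = 15/32 ≈ 0.4687500). Hence R(4, 4) > 6, i.e. R(4, 4) ≥ 7.

Largest n = 6; hence R(4, 4) > 6.


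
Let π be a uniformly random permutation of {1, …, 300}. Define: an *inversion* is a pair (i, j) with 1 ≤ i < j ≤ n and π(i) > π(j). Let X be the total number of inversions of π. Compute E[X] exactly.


Write X = Σ X_I over the C(300, 2) = 44850 pairs i < j, with X_I the indicator of one inversion.
There are 44850 indicators.
For each fixed pair i < j, the values π(i) and π(j) are two distinct elements of {1, …, 300} in uniformly random order; by symmetry P[π(i) > π(j)] = 1/2.
By linearity: E[X] = 44850 · (1/2) = C(300, 2) · (1/2) = 44850/2 = 22425 ≈ 22425.00000.

E[X] = 22425 = 22425.00000.


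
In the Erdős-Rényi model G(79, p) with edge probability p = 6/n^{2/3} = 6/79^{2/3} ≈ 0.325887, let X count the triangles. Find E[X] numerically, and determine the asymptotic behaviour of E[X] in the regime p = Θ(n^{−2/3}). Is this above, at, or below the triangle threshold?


Number of potential triangles: C(79, 3) = 79079.
Each occurs with probability p³ ≈ (0.325887)³ ≈ 3.46098382e-02.
By linearity: E[X] = C(79, 3)·p³ ≈ 79079 · 3.46098382e-02 ≈ 2736.911392.
Since α = 2/3 < 1, p = c/n^{2/3} ≫ 1/n is above the triangle threshold p ~ 1/n. Asymptotically E[X] ~ (c³/6)·n^{3(1−α)} = (6³/6)·n^{1} → ∞; triangles are abundant w.h.p.

E[X] ≈ 2736.911392; in regime p = Θ(1/n^{2/3}) E[X] diverges (above the triangle threshold p ~ 1/n).


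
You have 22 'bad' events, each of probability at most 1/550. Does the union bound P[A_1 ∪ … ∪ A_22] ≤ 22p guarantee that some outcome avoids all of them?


Union bound: P[∪_{i=1}^{22} A_i] ≤ Σ_i P[A_i] ≤ 22·p = 22·(1/550) = 1/25.
Numerically: 1/25 ≈ 0.040.
Is 1/25 < 1? YES.
Since P[∪ A_i] ≤ 1/25 < 1, the complement has P[∩ A_i^c] ≥ 1 − 1/25 = 24/25 > 0, so some outcome avoids every A_i.

22·p = 1/25 ≈ 0.040; existence CERTIFIED by the union bound.


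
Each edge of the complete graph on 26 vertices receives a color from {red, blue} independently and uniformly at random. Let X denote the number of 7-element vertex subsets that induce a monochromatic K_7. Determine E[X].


Let X = Σ_S X_S over the C(26, 7) = 657800 subsets S of size 7, where X_S = 1 if the K_7 on S is monochromatic.
For a fixed S, the K_7 on S has C(7, 2) = 21 edges. P[all 21 edges red] = (1/2)^21, and likewise for blue, so P[monochromatic] = 2·(1/2)^21 = 2^{1 − 21} = 1/1048576.
Summing: E[X] = C(26, 7) · 2^{1 − 21} = 657800 · 1/1048576 = 82225/131072.
Numerically: E[X] ≈ 0.627.

E[X] = C(26,7)·2^(1−C(7,2)) = 82225/131072 ≈ 0.627.


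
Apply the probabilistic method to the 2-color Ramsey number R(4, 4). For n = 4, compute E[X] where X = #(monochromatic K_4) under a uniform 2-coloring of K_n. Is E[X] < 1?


E[X] = C(4, 4) · 2^{1 − 6} = 1 · 2^{−5} = 1/32.
As a reduced fraction: E[X] = 1/32 ≈ 0.03125.
Is E[X] < 1? YES.
Since E[X] < 1, there exists a 2-coloring of K_{4} with no monochromatic K_4; hence R(4, 4) > 4.

E[X] = 1/32 ≈ 0.03125; E[X] < 1, so R(4, 4) > 4.


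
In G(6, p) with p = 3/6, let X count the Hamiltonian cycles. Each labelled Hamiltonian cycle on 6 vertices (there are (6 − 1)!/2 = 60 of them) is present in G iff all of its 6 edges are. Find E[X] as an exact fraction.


K_6 has (6 − 1)!/2 = 60 labelled Hamiltonian cycles.
For each such Hamiltonian cycle H, let X_H = 1 if all 6 edges of H are present in G. Then P[X_H = 1] = p^{6} = (1/2)^{6} = 1/64.
By linearity: E[X] = Σ_H E[X_H] = 60 · p^{6} = 60 · 1/64 = 15/16.
Numerically: E[X] ≈ 0.938.

E[X] = 60 · (1/2)^{6} = 15/16 ≈ 0.938.


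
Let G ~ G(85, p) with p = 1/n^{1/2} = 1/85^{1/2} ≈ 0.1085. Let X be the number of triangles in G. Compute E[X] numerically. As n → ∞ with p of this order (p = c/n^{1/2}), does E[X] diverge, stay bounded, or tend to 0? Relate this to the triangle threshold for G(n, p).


Number of potential triangles: C(85, 3) = 98770.
Each occurs with probability p³ ≈ (0.1085)³ ≈ 1.276062e-03.
By linearity: E[X] = C(85, 3)·p³ ≈ 98770 · 1.276062e-03 ≈ 126.0366.
Since α = 1/2 < 1, p = c/n^{1/2} ≫ 1/n is above the triangle threshold p ~ 1/n. Asymptotically E[X] ~ (c³/6)·n^{3(1−α)} = (1³/6)·n^{1.5} → ∞; triangles are abundant w.h.p.

E[X] ≈ 126.0366; in regime p = Θ(1/n^{1/2}) E[X] diverges (above the triangle threshold p ~ 1/n).


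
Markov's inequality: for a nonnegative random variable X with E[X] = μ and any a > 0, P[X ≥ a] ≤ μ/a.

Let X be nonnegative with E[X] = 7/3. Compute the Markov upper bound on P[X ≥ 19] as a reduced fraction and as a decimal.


μ = E[X] = 7/3, a = 19.
Markov: P[X ≥ 19] ≤ μ/a = (7/3)/19 = 7/57.
Numerically: ≈ 0.1228.
(Since a = 19 > μ = 2.3333, the bound 7/57 is < 1 and informative.)

P[X ≥ 19] ≤ 7/57 ≈ 0.1228.


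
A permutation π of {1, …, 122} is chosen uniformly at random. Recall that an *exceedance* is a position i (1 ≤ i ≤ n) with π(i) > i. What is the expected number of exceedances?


Write X = Σ_{i=1}^{122} X_i, where X_i = 1_{π(i) > i}.
For each fixed i, π(i) is uniform over {1, …, 122} (marginal of a uniform permutation), so P[π(i) > i] = (n − i)/n. Summing: Σ_{i=1}^{122} (n − i)/n = (0 + 1 + … + 121)/122 = 122(122 − 1)/(2·122) = (122 − 1)/2.
Hence E[X] = Σ_{i=1}^{122} (122 − i)/122 = 121/2 ≈ 60.50000.

E[X] = 121/2 = 60.50000.


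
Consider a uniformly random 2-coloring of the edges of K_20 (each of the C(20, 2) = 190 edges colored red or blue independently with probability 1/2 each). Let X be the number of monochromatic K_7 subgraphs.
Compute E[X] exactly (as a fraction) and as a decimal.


Let X = Σ_S X_S over the C(20, 7) = 77520 subsets S of size 7, where X_S = 1 if the K_7 on S is monochromatic.
For a fixed S, the K_7 on S has C(7, 2) = 21 edges. P[all 21 edges red] = (1/2)^21, and likewise for blue, so P[monochromatic] = 2·(1/2)^21 = 2^{1 − 21} = 1/1048576.
Summing: E[X] = C(20, 7) · 2^{1 − 21} = 77520 · 1/1048576 = 4845/65536.
Numerically: E[X] ≈ 0.073929.

E[X] = C(20,7)·2^(1−C(7,2)) = 4845/65536 ≈ 0.073929.


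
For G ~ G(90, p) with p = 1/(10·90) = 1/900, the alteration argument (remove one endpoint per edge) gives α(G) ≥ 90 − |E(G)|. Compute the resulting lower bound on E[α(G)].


E[|E(G)|] = C(90, 2)·p = 4005 · (1/900) = 89/20.
E[α(G)] ≥ n − E[|E(G)|] = 90 − 89/20 = 1711/20.
Numerically: ≈ 85.550000.
(This is only a lower bound; the true E[α(G)] may be larger.)

E[α(G)] ≥ 1711/20 ≈ 85.550000.


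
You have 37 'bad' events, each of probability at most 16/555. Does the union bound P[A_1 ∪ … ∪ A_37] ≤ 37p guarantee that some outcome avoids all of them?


Union bound: P[∪_{i=1}^{37} A_i] ≤ Σ_i P[A_i] ≤ 37·p = 37·(16/555) = 16/15.
Numerically: 16/15 ≈ 1.06667.
Is 16/15 < 1? NO.
Since the bound 16/15 is ≥ 1, the union bound is uninformative here; it does NOT by itself certify existence.

37·p = 16/15 ≈ 1.06667; existence NOT certified by the union bound.


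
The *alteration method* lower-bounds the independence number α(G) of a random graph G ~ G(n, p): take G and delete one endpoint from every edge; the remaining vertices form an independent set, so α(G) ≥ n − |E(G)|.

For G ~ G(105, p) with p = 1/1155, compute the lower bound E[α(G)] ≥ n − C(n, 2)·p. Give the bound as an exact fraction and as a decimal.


E[|E(G)|] = C(105, 2)·p = 5460 · (1/1155) = 52/11.
E[α(G)] ≥ n − E[|E(G)|] = 105 − 52/11 = 1103/11.
Numerically: ≈ 100.273.
(This is only a lower bound; the true E[α(G)] may be larger.)

E[α(G)] ≥ 1103/11 ≈ 100.273.


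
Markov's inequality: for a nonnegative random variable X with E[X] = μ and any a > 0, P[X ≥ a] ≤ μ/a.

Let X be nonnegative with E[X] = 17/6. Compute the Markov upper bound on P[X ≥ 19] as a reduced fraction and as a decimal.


μ = E[X] = 17/6, a = 19.
Markov: P[X ≥ 19] ≤ μ/a = (17/6)/19 = 17/114.
Numerically: ≈ 0.149123.
(Since a = 19 > μ = 2.833333, the bound 17/114 is < 1 and informative.)

P[X ≥ 19] ≤ 17/114 ≈ 0.149123.


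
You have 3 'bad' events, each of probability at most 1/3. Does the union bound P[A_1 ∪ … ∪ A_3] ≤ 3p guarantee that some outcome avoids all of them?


Union bound: P[∪_{i=1}^{3} A_i] ≤ Σ_i P[A_i] ≤ 3·p = 3·(1/3) = 1.
Numerically: 1 ≈ 1.000000.
Is 1 < 1? NO.
Since the bound 1 is ≥ 1, the union bound is uninformative here; it does NOT by itself certify existence.

3·p = 1 ≈ 1.000000; existence NOT certified by the union bound.


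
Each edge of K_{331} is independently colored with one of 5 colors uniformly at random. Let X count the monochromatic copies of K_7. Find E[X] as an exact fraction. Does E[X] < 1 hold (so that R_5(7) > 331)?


E[X] = C(331, 7) · 5^{1 − 21} = 81027017349850 · 5^{−20} = 81027017349850/95367431640625.
As a reduced fraction: E[X] = 3241080693994/3814697265625 ≈ 0.849630.
Is E[X] < 1? YES.
Since E[X] < 1, there exists a 5-coloring of K_{331} with no monochromatic K_7; hence R_5(7) > 331.

E[X] = 3241080693994/3814697265625 ≈ 0.849630; E[X] < 1, so R_5(7) > 331.


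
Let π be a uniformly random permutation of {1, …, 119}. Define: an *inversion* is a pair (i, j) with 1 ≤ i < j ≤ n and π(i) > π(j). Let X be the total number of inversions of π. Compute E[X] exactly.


Write X = Σ X_I over the C(119, 2) = 7021 pairs i < j, with X_I the indicator of one inversion.
There are 7021 indicators.
For each fixed pair i < j, the values π(i) and π(j) are two distinct elements of {1, …, 119} in uniformly random order; by symmetry P[π(i) > π(j)] = 1/2.
By linearity: E[X] = 7021 · (1/2) = C(119, 2) · (1/2) = 7021/2 = 7021/2 ≈ 3510.500.

E[X] = 7021/2 = 3510.500.


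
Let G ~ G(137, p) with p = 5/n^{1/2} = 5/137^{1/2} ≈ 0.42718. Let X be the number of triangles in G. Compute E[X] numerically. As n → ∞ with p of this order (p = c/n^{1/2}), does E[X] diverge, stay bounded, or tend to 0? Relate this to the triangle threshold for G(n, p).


Number of potential triangles: C(137, 3) = 419220.
Each occurs with probability p³ ≈ (0.42718)³ ≈ 7.7952341e-02.
By linearity: E[X] = C(137, 3)·p³ ≈ 419220 · 7.7952341e-02 ≈ 32679.18041.
Since α = 1/2 < 1, p = c/n^{1/2} ≫ 1/n is above the triangle threshold p ~ 1/n. Asymptotically E[X] ~ (c³/6)·n^{3(1−α)} = (5³/6)·n^{1.5} → ∞; triangles are abundant w.h.p.

E[X] ≈ 32679.18041; in regime p = Θ(1/n^{1/2}) E[X] diverges (above the triangle threshold p ~ 1/n).


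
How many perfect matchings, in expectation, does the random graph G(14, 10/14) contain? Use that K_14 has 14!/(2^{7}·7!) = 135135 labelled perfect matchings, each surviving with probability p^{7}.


K_14 has 14!/(2^{7}·7!) = 135135 labelled perfect matchings.
For each such perfect matching H, let X_H = 1 if all 7 edges of H are present in G. Then P[X_H = 1] = p^{7} = (5/7)^{7} = 78125/823543.
By linearity of expectation: E[X] = Σ_H E[X_H] = 135135 · p^{7} = 135135 · 78125/823543 = 1508203125/117649.
Numerically: E[X] ≈ 1.282e+04.

E[X] = 135135 · (5/7)^{7} = 1508203125/117649 ≈ 1.282e+04.


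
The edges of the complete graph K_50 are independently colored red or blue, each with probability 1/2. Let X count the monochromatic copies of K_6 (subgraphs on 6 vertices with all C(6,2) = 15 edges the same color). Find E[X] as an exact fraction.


Let X = Σ_S X_S over the C(50, 6) = 15890700 subsets S of size 6, where X_S = 1 if the K_6 on S is monochromatic.
For a fixed S, the K_6 on S has C(6, 2) = 15 edges. P[all 15 edges red] = (1/2)^15, and likewise for blue, so P[monochromatic] = 2·(1/2)^15 = 2^{1 − 15} = 1/16384.
By linearity of expectation: E[X] = C(50, 6) · 2^{1 − 15} = 15890700 · 1/16384 = 3972675/4096.
Numerically: E[X] ≈ 969.891.

E[X] = C(50,6)·2^(1−C(6,2)) = 3972675/4096 ≈ 969.891.


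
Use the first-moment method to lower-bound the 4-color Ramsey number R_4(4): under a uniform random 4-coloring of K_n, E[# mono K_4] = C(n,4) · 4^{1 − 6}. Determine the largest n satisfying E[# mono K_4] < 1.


We need C(n, 4) · 4^{1 − 6} < 1, i.e. C(n, 4) < 4^{6 − 1} = 1024.
Check values of n near the boundary:
  n = 13: C(13, 4) = 715; 715 < 1024? YES
  n = 14: C(14, 4) = 1001; 1001 < 1024? YES
  n = 15: C(15, 4) = 1365; 1365 < 1024? NO
  n = 16: C(16, 4) = 1820; 1820 < 1024? NO
  n = 17: C(17, 4) = 2380; 2380 < 1024? NO
The largest n with C(n, 4) < 1024 is n = 14 (where E[X] = 1001/1024 ≈ 0.97754). Hence R_4(4) > 14, i.e. R_4(4) ≥ 15.

Largest n = 14; hence R_4(4) > 14.


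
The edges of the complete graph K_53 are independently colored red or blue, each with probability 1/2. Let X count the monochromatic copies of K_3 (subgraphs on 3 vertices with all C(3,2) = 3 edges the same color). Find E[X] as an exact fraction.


Let X = Σ_S X_S over the C(53, 3) = 23426 subsets S of size 3, where X_S = 1 if the K_3 on S is monochromatic.
For a fixed S, the K_3 on S has C(3, 2) = 3 edges. P[all 3 edges red] = (1/2)^3, and likewise for blue, so P[monochromatic] = 2·(1/2)^3 = 2^{1 − 3} = 1/4.
By linearity: E[X] = C(53, 3) · 2^{1 − 3} = 23426 · 1/4 = 11713/2.
Numerically: E[X] ≈ 5856.500000.

E[X] = C(53,3)·2^(1−C(3,2)) = 11713/2 ≈ 5856.500000.


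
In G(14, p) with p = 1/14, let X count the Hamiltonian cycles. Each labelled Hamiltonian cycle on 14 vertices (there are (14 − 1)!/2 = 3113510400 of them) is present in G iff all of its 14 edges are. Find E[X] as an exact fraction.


K_14 has (14 − 1)!/2 = 3113510400 labelled Hamiltonian cycles.
For each such Hamiltonian cycle H, let X_H = 1 if all 14 edges of H are present in G. Then P[X_H = 1] = p^{14} = (1/14)^{14} = 1/11112006825558016.
By linearity: E[X] = Σ_H E[X_H] = 3113510400 · p^{14} = 3113510400 · 1/11112006825558016 = 868725/3100448333024.
Numerically: E[X] ≈ 2.8019e-07.

E[X] = 3113510400 · (1/14)^{14} = 868725/3100448333024 ≈ 2.8019e-07.


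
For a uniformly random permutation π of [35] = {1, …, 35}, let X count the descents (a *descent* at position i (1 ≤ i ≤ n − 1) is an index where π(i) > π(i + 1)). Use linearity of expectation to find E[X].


Write X = Σ X_I over i = 1, …, 34, with X_I the indicator of one descent.
There are 34 indicators.
For each fixed i, the pair (π(i), π(i+1)) is a uniformly random ordered pair of distinct values from {1, …, 35}; by symmetry P[π(i) > π(i+1)] = 1/2.
By linearity: E[X] = 34 · (1/2) = (35 − 1) · (1/2) = 17 ≈ 17.0000.

E[X] = 17 = 17.0000.


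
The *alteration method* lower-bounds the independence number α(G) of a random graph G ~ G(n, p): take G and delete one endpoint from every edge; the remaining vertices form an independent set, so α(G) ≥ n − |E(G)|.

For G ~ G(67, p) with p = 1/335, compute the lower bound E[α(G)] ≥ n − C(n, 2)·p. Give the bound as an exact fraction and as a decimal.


E[|E(G)|] = C(67, 2)·p = 2211 · (1/335) = 33/5.
E[α(G)] ≥ n − E[|E(G)|] = 67 − 33/5 = 302/5.
Numerically: ≈ 60.400000.
(This is only a lower bound; the true E[α(G)] may be larger.)

E[α(G)] ≥ 302/5 ≈ 60.400000.


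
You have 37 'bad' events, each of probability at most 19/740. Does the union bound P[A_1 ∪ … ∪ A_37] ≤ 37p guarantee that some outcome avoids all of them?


Union bound: P[∪_{i=1}^{37} A_i] ≤ Σ_i P[A_i] ≤ 37·p = 37·(19/740) = 19/20.
Numerically: 19/20 ≈ 0.950.
Is 19/20 < 1? YES.
Since P[∪ A_i] ≤ 19/20 < 1, the complement has P[∩ A_i^c] ≥ 1 − 19/20 = 1/20 > 0, so some outcome avoids every A_i.

37·p = 19/20 ≈ 0.950; existence CERTIFIED by the union bound.


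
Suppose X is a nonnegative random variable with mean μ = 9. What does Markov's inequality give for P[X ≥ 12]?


μ = E[X] = 9, a = 12.
Markov: P[X ≥ 12] ≤ μ/a = (9)/12 = 3/4.
Numerically: ≈ 0.75000.
(Since a = 12 > μ = 9.00000, the bound 3/4 is < 1 and informative.)

P[X ≥ 12] ≤ 3/4 ≈ 0.75000.


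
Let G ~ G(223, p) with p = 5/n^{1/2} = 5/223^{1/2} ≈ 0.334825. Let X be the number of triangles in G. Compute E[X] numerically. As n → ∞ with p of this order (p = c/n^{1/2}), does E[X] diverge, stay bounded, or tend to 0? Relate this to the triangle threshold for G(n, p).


Number of potential triangles: C(223, 3) = 1823471.
Each occurs with probability p³ ≈ (0.334825)³ ≈ 3.75364086e-02.
By linearity: E[X] = C(223, 3)·p³ ≈ 1823471 · 3.75364086e-02 ≈ 68446.552604.
Since α = 1/2 < 1, p = c/n^{1/2} ≫ 1/n is above the triangle threshold p ~ 1/n. Asymptotically E[X] ~ (c³/6)·n^{3(1−α)} = (5³/6)·n^{1.5} → ∞; triangles are abundant w.h.p.

E[X] ≈ 68446.552604; in regime p = Θ(1/n^{1/2}) E[X] diverges (above the triangle threshold p ~ 1/n).


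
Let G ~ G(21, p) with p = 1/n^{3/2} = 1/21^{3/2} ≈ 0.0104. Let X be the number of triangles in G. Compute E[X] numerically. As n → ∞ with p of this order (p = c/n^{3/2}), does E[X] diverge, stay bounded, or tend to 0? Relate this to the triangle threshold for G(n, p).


Number of potential triangles: C(21, 3) = 1330.
Each occurs with probability p³ ≈ (0.0104)³ ≈ 1.12205e-06.
By linearity: E[X] = C(21, 3)·p³ ≈ 1330 · 1.12205e-06 ≈ 0.001.
Since α = 3/2 > 1, p = c/n^{3/2} = o(1/n) is below the triangle threshold p ~ 1/n. Asymptotically E[X] ~ (c³/6)·n^{3(1−α)} = (1³/6)·n^{-1.5} → 0, so by Markov's inequality G has no triangles w.h.p.

E[X] ≈ 0.001; in regime p = Θ(1/n^{3/2}) E[X] tends to 0 (below the triangle threshold p ~ 1/n).


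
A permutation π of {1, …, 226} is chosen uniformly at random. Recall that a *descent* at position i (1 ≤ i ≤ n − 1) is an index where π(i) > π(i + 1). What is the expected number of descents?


Write X = Σ X_I over i = 1, …, 225, with X_I the indicator of one descent.
There are 225 indicators.
For each fixed i, the pair (π(i), π(i+1)) is a uniformly random ordered pair of distinct values from {1, …, 226}; by symmetry P[π(i) > π(i+1)] = 1/2.
By linearity: E[X] = 225 · (1/2) = (226 − 1) · (1/2) = 225/2 ≈ 112.50000.

E[X] = 225/2 = 112.50000.


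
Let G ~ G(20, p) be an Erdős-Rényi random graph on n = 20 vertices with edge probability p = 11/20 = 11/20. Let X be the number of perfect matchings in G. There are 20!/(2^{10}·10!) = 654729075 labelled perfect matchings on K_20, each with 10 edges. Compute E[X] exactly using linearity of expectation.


K_20 has 20!/(2^{10}·10!) = 654729075 labelled perfect matchings.
For each such perfect matching H, let X_H = 1 if all 10 edges of H are present in G. Then P[X_H = 1] = p^{10} = (11/20)^{10} = 25937424601/10240000000000.
By linearity: E[X] = Σ_H E[X_H] = 654729075 · p^{10} = 654729075 · 25937424601/10240000000000 = 679279440675798963/409600000000.
Numerically: E[X] ≈ 1.66e+06.

E[X] = 654729075 · (11/20)^{10} = 679279440675798963/409600000000 ≈ 1.66e+06.


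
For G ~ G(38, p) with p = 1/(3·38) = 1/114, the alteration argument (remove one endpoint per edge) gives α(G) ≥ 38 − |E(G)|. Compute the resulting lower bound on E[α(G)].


E[|E(G)|] = C(38, 2)·p = 703 · (1/114) = 37/6.
E[α(G)] ≥ n − E[|E(G)|] = 38 − 37/6 = 191/6.
Numerically: ≈ 31.83333.
(This is only a lower bound; the true E[α(G)] may be larger.)

E[α(G)] ≥ 191/6 ≈ 31.83333.


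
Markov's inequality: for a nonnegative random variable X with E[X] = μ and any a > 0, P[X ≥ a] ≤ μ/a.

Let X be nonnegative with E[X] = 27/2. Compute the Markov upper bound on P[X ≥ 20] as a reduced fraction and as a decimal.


μ = E[X] = 27/2, a = 20.
Markov: P[X ≥ 20] ≤ μ/a = (27/2)/20 = 27/40.
Numerically: ≈ 0.675000.
(Since a = 20 > μ = 13.500000, the bound 27/40 is < 1 and informative.)

P[X ≥ 20] ≤ 27/40 ≈ 0.675000.


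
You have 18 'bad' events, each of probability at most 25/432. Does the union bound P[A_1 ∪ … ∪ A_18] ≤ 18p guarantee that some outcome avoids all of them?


Union bound: P[∪_{i=1}^{18} A_i] ≤ Σ_i P[A_i] ≤ 18·p = 18·(25/432) = 25/24.
Numerically: 25/24 ≈ 1.04167.
Is 25/24 < 1? NO.
Since the bound 25/24 is ≥ 1, the union bound is uninformative here; it does NOT by itself certify existence.

18·p = 25/24 ≈ 1.04167; existence NOT certified by the union bound.


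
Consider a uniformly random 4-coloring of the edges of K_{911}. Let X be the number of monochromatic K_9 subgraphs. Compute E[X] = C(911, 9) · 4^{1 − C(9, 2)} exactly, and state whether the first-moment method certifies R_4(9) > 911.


E[X] = C(911, 9) · 4^{1 − 36} = 1144686900492291197405 · 4^{−35} = 1144686900492291197405/1180591620717411303424.
As a reduced fraction: E[X] = 1144686900492291197405/1180591620717411303424 ≈ 0.9696.
Is E[X] < 1? YES.
Since E[X] < 1, there exists a 4-coloring of K_{911} with no monochromatic K_9; hence R_4(9) > 911.

E[X] = 1144686900492291197405/1180591620717411303424 ≈ 0.9696; E[X] < 1, so R_4(9) > 911.


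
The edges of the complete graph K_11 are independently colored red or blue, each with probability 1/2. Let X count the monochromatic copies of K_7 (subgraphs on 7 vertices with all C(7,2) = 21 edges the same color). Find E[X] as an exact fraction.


Let X = Σ_S X_S over the C(11, 7) = 330 subsets S of size 7, where X_S = 1 if the K_7 on S is monochromatic.
For a fixed S, the K_7 on S has C(7, 2) = 21 edges. P[all 21 edges red] = (1/2)^21, and likewise for blue, so P[monochromatic] = 2·(1/2)^21 = 2^{1 − 21} = 1/1048576.
Summing: E[X] = C(11, 7) · 2^{1 − 21} = 330 · 1/1048576 = 165/524288.
Numerically: E[X] ≈ 0.00031.

E[X] = C(11,7)·2^(1−C(7,2)) = 165/524288 ≈ 0.00031.


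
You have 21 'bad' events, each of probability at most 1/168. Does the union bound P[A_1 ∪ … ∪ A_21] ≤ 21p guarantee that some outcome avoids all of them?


Union bound: P[∪_{i=1}^{21} A_i] ≤ Σ_i P[A_i] ≤ 21·p = 21·(1/168) = 1/8.
Numerically: 1/8 ≈ 0.125000.
Is 1/8 < 1? YES.
Since P[∪ A_i] ≤ 1/8 < 1, the complement has P[∩ A_i^c] ≥ 1 − 1/8 = 7/8 > 0, so some outcome avoids every A_i.

21·p = 1/8 ≈ 0.125000; existence CERTIFIED by the union bound.


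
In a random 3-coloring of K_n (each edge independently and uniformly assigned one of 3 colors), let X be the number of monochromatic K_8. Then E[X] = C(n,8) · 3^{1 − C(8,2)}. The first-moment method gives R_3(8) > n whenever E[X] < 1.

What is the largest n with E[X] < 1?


We need C(n, 8) · 3^{1 − 28} < 1, i.e. C(n, 8) < 3^{28 − 1} = 7625597484987.
Check values of n near the boundary:
  n = 151: C(151, 8) = 5551321138650; 5551321138650 < 7625597484987? YES
  n = 152: C(152, 8) = 5859727868575; 5859727868575 < 7625597484987? YES
  n = 153: C(153, 8) = 6183023199255; 6183023199255 < 7625597484987? YES
  n = 154: C(154, 8) = 6521818990995; 6521818990995 < 7625597484987? YES
  n = 155: C(155, 8) = 6876747915675; 6876747915675 < 7625597484987? YES
  n = 156: C(156, 8) = 7248464019225; 7248464019225 < 7625597484987? YES
  n = 157: C(157, 8) = 7637643295425; 7637643295425 < 7625597484987? NO
  n = 158: C(158, 8) = 8044984271181; 8044984271181 < 7625597484987? NO
The largest n with C(n, 8) < 7625597484987 is n = 156 (where E[X] = 805384891025/847288609443 ≈ 0.9505437). Hence R_3(8) > 156, i.e. R_3(8) ≥ 157.

Largest n = 156; hence R_3(8) > 156.
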